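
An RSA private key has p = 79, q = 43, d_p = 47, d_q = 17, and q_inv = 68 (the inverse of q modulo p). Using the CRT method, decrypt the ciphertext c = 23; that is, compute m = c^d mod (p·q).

1003

m₁ = c^(d_p) mod p: c ≡ 23 (mod 79), and 23^47 mod 79 = 55.
m₂ = c^(d_q) mod q: c ≡ 23 (mod 43), and 23^17 mod 43 = 14.
h = q_inv·(m₁ − m₂) mod p = 68·(55 − 14) mod 79 = 23.
m = m₂ + h·q = 14 + 23·43 = 1003.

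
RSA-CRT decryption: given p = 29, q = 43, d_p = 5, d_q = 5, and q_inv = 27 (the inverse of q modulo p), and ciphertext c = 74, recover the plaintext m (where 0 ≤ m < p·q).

m₁ = c^(d_p) mod p: c ≡ 16 (mod 29), and 16^5 mod 29 = 23.
m₂ = c^(d_q) mod q: c ≡ 31 (mod 43), and 31^5 mod 43 = 9.
h = q_inv·(m₁ − m₂) mod p = 27·(23 − 9) mod 29 = 1.
m = m₂ + h·q = 9 + 1·43 = 52.

52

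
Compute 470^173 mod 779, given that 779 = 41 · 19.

Mod 41: 470 ≡ 19; by Fermat, exponent reduces to 173 mod 40 = 13; 19^13 ≡ 15 (mod 41).
Mod 19: 470 ≡ 14; by Fermat, exponent reduces to 173 mod 18 = 11; 14^11 ≡ 13 (mod 19).
Combine by CRT: x ≡ 15 (mod 41), x ≡ 13 (mod 19) ⇒ x ≡ 507 (mod 779).

507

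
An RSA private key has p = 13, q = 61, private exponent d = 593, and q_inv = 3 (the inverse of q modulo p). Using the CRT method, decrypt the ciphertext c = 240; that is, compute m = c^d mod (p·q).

327

d_p = d mod (p−1) = 593 mod 12 = 5; d_q = d mod (q−1) = 53.
m₁ = c^(d_p) mod p: c ≡ 6 (mod 13), and 6^5 mod 13 = 2.
m₂ = c^(d_q) mod q: c ≡ 57 (mod 61), and 57^53 mod 61 = 22.
h = q_inv·(m₁ − m₂) mod p = 3·(2 − 22) mod 13 = 5.
m = m₂ + h·q = 22 + 5·61 = 327.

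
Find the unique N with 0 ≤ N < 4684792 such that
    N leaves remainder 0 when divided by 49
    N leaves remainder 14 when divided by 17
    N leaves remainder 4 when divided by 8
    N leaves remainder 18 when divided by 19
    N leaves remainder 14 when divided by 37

The moduli are pairwise coprime; M = 49·17·8·19·37 = 4684792.
M/49 = 95608; 95608 ≡ 9 (mod 49); 9·11 ≡ 1, so inverse 11.
M/17 = 275576; 275576 ≡ 6 (mod 17); 6·3 ≡ 1, so inverse 3.
M/8 = 585599; 585599 ≡ 7 (mod 8); 7·7 ≡ 1, so inverse 7.
M/19 = 246568; 246568 ≡ 5 (mod 19); 5·4 ≡ 1, so inverse 4.
M/37 = 126616; 126616 ≡ 2 (mod 37); 2·19 ≡ 1, so inverse 19.
N ≡ 0·95608·11 + 14·275576·3 + 4·585599·7 + 18·246568·4 + 14·126616·19 = 79403716.
79403716 mod 4684792 = 4447044.

4447044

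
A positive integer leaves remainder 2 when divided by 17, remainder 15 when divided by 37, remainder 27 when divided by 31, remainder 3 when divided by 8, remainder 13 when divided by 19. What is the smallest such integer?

The moduli are pairwise coprime; N = 17·37·31·8·19 = 2963848.
N/17 = 174344; 174344 ≡ 9 (mod 17); 9·2 ≡ 1, so inverse 2.
N/37 = 80104; 80104 ≡ 36 (mod 37); 36·36 ≡ 1, so inverse 36.
N/31 = 95608; 95608 ≡ 4 (mod 31); 4·8 ≡ 1, so inverse 8.
N/8 = 370481; 370481 ≡ 1 (mod 8), inverse 1.
N/19 = 155992; 155992 ≡ 2 (mod 19); 2·10 ≡ 1, so inverse 10.
t ≡ 2·174344·2 + 15·80104·36 + 27·95608·8 + 3·370481·1 + 13·155992·10 = 85995267.
85995267 mod 2963848 = 43675.

43675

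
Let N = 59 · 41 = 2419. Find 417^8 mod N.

Mod 59: 417 ≡ 4; 4^8 ≡ 46 (mod 59).
Mod 41: 417 ≡ 7; 7^8 ≡ 37 (mod 41).
Combine by CRT: x ≡ 46 (mod 59), x ≡ 37 (mod 41) ⇒ x ≡ 1226 (mod 2419).

1226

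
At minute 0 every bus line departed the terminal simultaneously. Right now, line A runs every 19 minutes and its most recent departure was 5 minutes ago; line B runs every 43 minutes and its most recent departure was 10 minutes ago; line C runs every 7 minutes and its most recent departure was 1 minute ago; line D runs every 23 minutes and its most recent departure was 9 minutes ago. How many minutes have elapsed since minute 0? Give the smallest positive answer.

106177

The moduli are pairwise coprime; N = 19·43·7·23 = 131537.
N/19 = 6923; 6923 ≡ 7 (mod 19); 7·11 ≡ 1, so inverse 11.
N/43 = 3059; 3059 ≡ 6 (mod 43); 6·36 ≡ 1, so inverse 36.
N/7 = 18791; 18791 ≡ 3 (mod 7); 3·5 ≡ 1, so inverse 5.
N/23 = 5719; 5719 ≡ 15 (mod 23); 15·20 ≡ 1, so inverse 20.
t ≡ 5·6923·11 + 10·3059·36 + 1·18791·5 + 9·5719·20 = 2605380.
2605380 mod 131537 = 106177.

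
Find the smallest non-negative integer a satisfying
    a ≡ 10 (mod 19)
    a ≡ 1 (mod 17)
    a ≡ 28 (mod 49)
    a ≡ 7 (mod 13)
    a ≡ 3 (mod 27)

The moduli are pairwise coprime; N = 19·17·49·13·27 = 5555277.
N/19 = 292383; 292383 ≡ 11 (mod 19); 11·7 ≡ 1, so inverse 7.
N/17 = 326781; 326781 ≡ 7 (mod 17); 7·5 ≡ 1, so inverse 5.
N/49 = 113373; 113373 ≡ 36 (mod 49); 36·15 ≡ 1, so inverse 15.
N/13 = 427329; 427329 ≡ 6 (mod 13); 6·11 ≡ 1, so inverse 11.
N/27 = 205751; 205751 ≡ 11 (mod 27); 11·5 ≡ 1, so inverse 5.
a ≡ 10·292383·7 + 1·326781·5 + 28·113373·15 + 7·427329·11 + 3·205751·5 = 105707973.
105707973 mod 5555277 = 157710.

157710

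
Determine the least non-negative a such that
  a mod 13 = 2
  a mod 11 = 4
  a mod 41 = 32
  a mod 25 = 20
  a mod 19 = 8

1073945

Combine the congruences pairwise.
From a ≡ 2 (mod 13) write a = 2 + 13t. Substituting into a ≡ 4 (mod 11) gives 13t ≡ 2 (mod 11), and since 2⁻¹ ≡ 6 (mod 11), t ≡ 1. Hence a ≡ 2 + 13·1 = 15 (mod 143).
From a ≡ 15 (mod 143) write a = 15 + 143t. Substituting into a ≡ 32 (mod 41) gives 143t ≡ 17 (mod 41), and since 20⁻¹ ≡ 39 (mod 41), t ≡ 7. Hence a ≡ 15 + 143·7 = 1016 (mod 5863).
From a ≡ 1016 (mod 5863) write a = 1016 + 5863t. Substituting into a ≡ 20 (mod 25) gives 5863t ≡ 4 (mod 25), and since 13⁻¹ ≡ 2 (mod 25), t ≡ 8. Hence a ≡ 1016 + 5863·8 = 47920 (mod 146575).
From a ≡ 47920 (mod 146575) write a = 47920 + 146575t. Substituting into a ≡ 8 (mod 19) gives 146575t ≡ 6 (mod 19), and since 9⁻¹ ≡ 17 (mod 19), t ≡ 7. Hence a ≡ 47920 + 146575·7 = 1073945 (mod 2784925).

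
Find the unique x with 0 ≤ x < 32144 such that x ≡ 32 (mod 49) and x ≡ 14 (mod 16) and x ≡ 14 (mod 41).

From x ≡ 32 (mod 49) write x = 32 + 49t. Substituting into x ≡ 14 (mod 16) gives 49t ≡ 14 (mod 16), and since 1⁻¹ ≡ 1 (mod 16), t ≡ 14. Hence x ≡ 32 + 49·14 = 718 (mod 784).
From x ≡ 718 (mod 784) write x = 718 + 784t. Substituting into x ≡ 14 (mod 41) gives 784t ≡ 34 (mod 41), and since 5⁻¹ ≡ 33 (mod 41), t ≡ 15. Hence x ≡ 718 + 784·15 = 12478 (mod 32144).

12478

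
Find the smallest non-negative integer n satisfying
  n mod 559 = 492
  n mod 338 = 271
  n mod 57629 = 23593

gcd(559, 338) = 13 and 13 | (271 − 492), so the pair is consistent; merging gives n ≡ 14467 (mod 14534), where 14534 = lcm(559, 338).
gcd(14534, 57629) = 169 and 169 | (23593 − 14467), so the pair is consistent; merging gives n ≡ 1060915 (mod 4956094), where 4956094 = lcm(14534, 57629).
The solution is unique modulo lcm(559, 338, 57629) = 4956094.

1060915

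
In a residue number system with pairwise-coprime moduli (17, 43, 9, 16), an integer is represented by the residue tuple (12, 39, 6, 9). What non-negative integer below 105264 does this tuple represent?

41577

The moduli are pairwise coprime; N = 17·43·9·16 = 105264.
N/17 = 6192; 6192 ≡ 4 (mod 17); 4·13 ≡ 1, so inverse 13.
N/43 = 2448; 2448 ≡ 40 (mod 43); 40·14 ≡ 1, so inverse 14.
N/9 = 11696; 11696 ≡ 5 (mod 9); 5·2 ≡ 1, so inverse 2.
N/16 = 6579; 6579 ≡ 3 (mod 16); 3·11 ≡ 1, so inverse 11.
x ≡ 12·6192·13 + 39·2448·14 + 6·11696·2 + 9·6579·11 = 3094233.
3094233 mod 105264 = 41577.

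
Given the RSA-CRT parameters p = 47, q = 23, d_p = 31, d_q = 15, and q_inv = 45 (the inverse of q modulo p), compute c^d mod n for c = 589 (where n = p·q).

m₁ = c^(d_p) mod p: c ≡ 25 (mod 47), and 25^31 mod 47 = 17.
m₂ = c^(d_q) mod q: c ≡ 14 (mod 23), and 14^15 mod 23 = 17.
h = q_inv·(m₁ − m₂) mod p = 45·(17 − 17) mod 47 = 0.
m = m₂ + h·q = 17 + 0·23 = 17.

17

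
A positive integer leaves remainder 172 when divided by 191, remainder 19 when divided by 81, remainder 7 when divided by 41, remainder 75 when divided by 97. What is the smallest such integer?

Combine the congruences pairwise.
From t ≡ 172 (mod 191) write t = 172 + 191s. Substituting into t ≡ 19 (mod 81) gives 191s ≡ 9 (mod 81), and since 29⁻¹ ≡ 14 (mod 81), s ≡ 45. Hence t ≡ 172 + 191·45 = 8767 (mod 15471).
From t ≡ 8767 (mod 15471) write t = 8767 + 15471s. Substituting into t ≡ 7 (mod 41) gives 15471s ≡ 14 (mod 41), and since 14⁻¹ ≡ 3 (mod 41), s ≡ 1. Hence t ≡ 8767 + 15471·1 = 24238 (mod 634311).
From t ≡ 24238 (mod 634311) write t = 24238 + 634311s. Substituting into t ≡ 75 (mod 97) gives 634311s ≡ 87 (mod 97), and since 28⁻¹ ≡ 52 (mod 97), s ≡ 62. Hence t ≡ 24238 + 634311·62 = 39351520 (mod 61528167).

39351520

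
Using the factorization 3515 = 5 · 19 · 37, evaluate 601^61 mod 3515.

Mod 5: 601 ≡ 1; by Fermat, exponent reduces to 61 mod 4 = 1; 1^1 ≡ 1 (mod 5).
Mod 19: 601 ≡ 12; by Fermat, exponent reduces to 61 mod 18 = 7; 12^7 ≡ 12 (mod 19).
Mod 37: 601 ≡ 9; by Fermat, exponent reduces to 61 mod 36 = 25; 9^25 ≡ 16 (mod 37).
Combine by CRT: x ≡ 1 (mod 5), x ≡ 12 (mod 19), x ≡ 16 (mod 37) ⇒ x ≡ 2976 (mod 3515).

2976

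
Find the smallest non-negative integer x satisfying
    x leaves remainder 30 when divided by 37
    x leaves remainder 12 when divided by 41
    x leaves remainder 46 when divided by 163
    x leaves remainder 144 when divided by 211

15022289

From x ≡ 30 (mod 37) write x = 30 + 37t. Substituting into x ≡ 12 (mod 41) gives 37t ≡ 23 (mod 41), and since 37⁻¹ ≡ 10 (mod 41), t ≡ 25. Hence x ≡ 30 + 37·25 = 955 (mod 1517).
From x ≡ 955 (mod 1517) write x = 955 + 1517t. Substituting into x ≡ 46 (mod 163) gives 1517t ≡ 69 (mod 163), and since 50⁻¹ ≡ 75 (mod 163), t ≡ 122. Hence x ≡ 955 + 1517·122 = 186029 (mod 247271).
From x ≡ 186029 (mod 247271) write x = 186029 + 247271t. Substituting into x ≡ 144 (mod 211) gives 247271t ≡ 6 (mod 211), and since 190⁻¹ ≡ 10 (mod 211), t ≡ 60. Hence x ≡ 186029 + 247271·60 = 15022289 (mod 52174181).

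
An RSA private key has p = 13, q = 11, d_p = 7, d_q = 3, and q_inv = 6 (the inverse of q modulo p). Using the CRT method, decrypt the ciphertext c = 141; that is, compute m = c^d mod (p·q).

80

m₁ = c^(d_p) mod p: c ≡ 11 (mod 13), and 11^7 mod 13 = 2.
m₂ = c^(d_q) mod q: c ≡ 9 (mod 11), and 9^3 mod 11 = 3.
h = q_inv·(m₁ − m₂) mod p = 6·(2 − 3) mod 13 = 7.
m = m₂ + h·q = 3 + 7·11 = 80.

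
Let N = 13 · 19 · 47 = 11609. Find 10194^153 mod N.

Mod 13: 10194 ≡ 2; by Fermat, exponent reduces to 153 mod 12 = 9; 2^9 ≡ 5 (mod 13).
Mod 19: 10194 ≡ 10; by Fermat, exponent reduces to 153 mod 18 = 9; 10^9 ≡ 18 (mod 19).
Mod 47: 10194 ≡ 42; by Fermat, exponent reduces to 153 mod 46 = 15; 42^15 ≡ 6 (mod 47).
Combine by CRT: x ≡ 5 (mod 13), x ≡ 18 (mod 19), x ≡ 6 (mod 47) ⇒ x ≡ 11380 (mod 11609).

11380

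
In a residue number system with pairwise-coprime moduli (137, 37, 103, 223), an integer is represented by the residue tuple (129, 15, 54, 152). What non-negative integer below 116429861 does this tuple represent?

5506022

From x ≡ 129 (mod 137) write x = 129 + 137t. Substituting into x ≡ 15 (mod 37) gives 137t ≡ 34 (mod 37), and since 26⁻¹ ≡ 10 (mod 37), t ≡ 7. Hence x ≡ 129 + 137·7 = 1088 (mod 5069).
From x ≡ 1088 (mod 5069) write x = 1088 + 5069t. Substituting into x ≡ 54 (mod 103) gives 5069t ≡ 99 (mod 103), and since 22⁻¹ ≡ 89 (mod 103), t ≡ 56. Hence x ≡ 1088 + 5069·56 = 284952 (mod 522107).
From x ≡ 284952 (mod 522107) write x = 284952 + 522107t. Substituting into x ≡ 152 (mod 223) gives 522107t ≡ 194 (mod 223), and since 64⁻¹ ≡ 115 (mod 223), t ≡ 10. Hence x ≡ 284952 + 522107·10 = 5506022 (mod 116429861).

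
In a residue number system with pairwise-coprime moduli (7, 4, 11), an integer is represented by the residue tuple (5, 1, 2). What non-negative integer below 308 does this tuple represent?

145

From x ≡ 5 (mod 7) write x = 5 + 7t. Substituting into x ≡ 1 (mod 4) gives 7t ≡ 0 (mod 4), and since 3⁻¹ ≡ 3 (mod 4), t ≡ 0. Hence x ≡ 5 + 7·0 = 5 (mod 28).
From x ≡ 5 (mod 28) write x = 5 + 28t. Substituting into x ≡ 2 (mod 11) gives 28t ≡ 8 (mod 11), and since 6⁻¹ ≡ 2 (mod 11), t ≡ 5. Hence x ≡ 5 + 28·5 = 145 (mod 308).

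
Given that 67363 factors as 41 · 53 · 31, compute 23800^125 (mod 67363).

Mod 41: 23800 ≡ 20; by Fermat, exponent reduces to 125 mod 40 = 5; 20^5 ≡ 32 (mod 41).
Mod 53: 23800 ≡ 3; by Fermat, exponent reduces to 125 mod 52 = 21; 3^21 ≡ 41 (mod 53).
Mod 31: 23800 ≡ 23; by Fermat, exponent reduces to 125 mod 30 = 5; 23^5 ≡ 30 (mod 31).
Combine by CRT: x ≡ 32 (mod 41), x ≡ 41 (mod 53), x ≡ 30 (mod 31) ⇒ x ≡ 32053 (mod 67363).

32053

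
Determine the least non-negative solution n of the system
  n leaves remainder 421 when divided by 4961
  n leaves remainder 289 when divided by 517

gcd(4961, 517) = 11 and 11 | (289 − 421), so the pair is consistent; merging gives n ≡ 64914 (mod 233167), where 233167 = lcm(4961, 517).
The solution is unique modulo lcm(4961, 517) = 233167.

64914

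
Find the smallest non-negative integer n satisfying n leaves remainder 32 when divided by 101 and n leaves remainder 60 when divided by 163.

Combine the congruences pairwise.
From n ≡ 32 (mod 101) write n = 32 + 101t. Substituting into n ≡ 60 (mod 163) gives 101t ≡ 28 (mod 163), and since 101⁻¹ ≡ 92 (mod 163), t ≡ 131. Hence n ≡ 32 + 101·131 = 13263 (mod 16463).

13263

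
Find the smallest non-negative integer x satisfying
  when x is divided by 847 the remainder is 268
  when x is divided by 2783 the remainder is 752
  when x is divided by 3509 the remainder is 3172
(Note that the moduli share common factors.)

287401

gcd(847, 2783) = 121 and 121 | (752 − 268), so the pair is consistent; merging gives x ≡ 14667 (mod 19481), where 19481 = lcm(847, 2783).
gcd(19481, 3509) = 121 and 121 | (3172 − 14667), so the pair is consistent; merging gives x ≡ 287401 (mod 564949), where 564949 = lcm(19481, 3509).
The solution is unique modulo lcm(847, 2783, 3509) = 564949.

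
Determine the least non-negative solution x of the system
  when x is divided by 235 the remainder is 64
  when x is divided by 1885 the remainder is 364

64454

Combine the congruences pairwise.
gcd(235, 1885) = 5 and 5 | (364 − 64), so the pair is consistent; merging gives x ≡ 64454 (mod 88595), where 88595 = lcm(235, 1885).
The solution is unique modulo lcm(235, 1885) = 88595.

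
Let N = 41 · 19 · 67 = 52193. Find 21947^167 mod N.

33396

Mod 41: 21947 ≡ 12; by Fermat, exponent reduces to 167 mod 40 = 7; 12^7 ≡ 22 (mod 41).
Mod 19: 21947 ≡ 2; by Fermat, exponent reduces to 167 mod 18 = 5; 2^5 ≡ 13 (mod 19).
Mod 67: 21947 ≡ 38; by Fermat, exponent reduces to 167 mod 66 = 35; 38^35 ≡ 30 (mod 67).
Combine by CRT: x ≡ 22 (mod 41), x ≡ 13 (mod 19), x ≡ 30 (mod 67) ⇒ x ≡ 33396 (mod 52193).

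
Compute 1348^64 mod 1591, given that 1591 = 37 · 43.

1348

Mod 37: 1348 ≡ 16; by Fermat, exponent reduces to 64 mod 36 = 28; 16^28 ≡ 16 (mod 37).
Mod 43: 1348 ≡ 15; by Fermat, exponent reduces to 64 mod 42 = 22; 15^22 ≡ 15 (mod 43).
Combine by CRT: x ≡ 16 (mod 37), x ≡ 15 (mod 43) ⇒ x ≡ 1348 (mod 1591).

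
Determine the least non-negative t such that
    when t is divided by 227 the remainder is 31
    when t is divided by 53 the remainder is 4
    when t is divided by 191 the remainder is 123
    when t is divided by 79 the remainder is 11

42716891

From t ≡ 31 (mod 227) write t = 31 + 227s. Substituting into t ≡ 4 (mod 53) gives 227s ≡ 26 (mod 53), and since 15⁻¹ ≡ 46 (mod 53), s ≡ 30. Hence t ≡ 31 + 227·30 = 6841 (mod 12031).
From t ≡ 6841 (mod 12031) write t = 6841 + 12031s. Substituting into t ≡ 123 (mod 191) gives 12031s ≡ 158 (mod 191), and since 189⁻¹ ≡ 95 (mod 191), s ≡ 112. Hence t ≡ 6841 + 12031·112 = 1354313 (mod 2297921).
From t ≡ 1354313 (mod 2297921) write t = 1354313 + 2297921s. Substituting into t ≡ 11 (mod 79) gives 2297921s ≡ 74 (mod 79), and since 48⁻¹ ≡ 28 (mod 79), s ≡ 18. Hence t ≡ 1354313 + 2297921·18 = 42716891 (mod 181535759).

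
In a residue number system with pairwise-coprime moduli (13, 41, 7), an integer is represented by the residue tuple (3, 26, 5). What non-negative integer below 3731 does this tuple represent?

887

Combine the congruences pairwise.
From x ≡ 3 (mod 13) write x = 3 + 13t. Substituting into x ≡ 26 (mod 41) gives 13t ≡ 23 (mod 41), and since 13⁻¹ ≡ 19 (mod 41), t ≡ 27. Hence x ≡ 3 + 13·27 = 354 (mod 533).
From x ≡ 354 (mod 533) write x = 354 + 533t. Substituting into x ≡ 5 (mod 7) gives 533t ≡ 1 (mod 7), and since 1⁻¹ ≡ 1 (mod 7), t ≡ 1. Hence x ≡ 354 + 533·1 = 887 (mod 3731).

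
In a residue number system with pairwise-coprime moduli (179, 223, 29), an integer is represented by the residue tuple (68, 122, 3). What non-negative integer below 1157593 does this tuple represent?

The moduli are pairwise coprime; N = 179·223·29 = 1157593.
N/179 = 6467; 6467 ≡ 23 (mod 179); 23·109 ≡ 1, so inverse 109.
N/223 = 5191; 5191 ≡ 62 (mod 223); 62·18 ≡ 1, so inverse 18.
N/29 = 39917; 39917 ≡ 13 (mod 29); 13·9 ≡ 1, so inverse 9.
x ≡ 68·6467·109 + 122·5191·18 + 3·39917·9 = 60410599.
60410599 mod 1157593 = 215763.

215763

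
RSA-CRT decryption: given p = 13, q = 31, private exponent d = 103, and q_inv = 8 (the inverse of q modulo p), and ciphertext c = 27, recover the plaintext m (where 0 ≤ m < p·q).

339

d_p = d mod (p−1) = 103 mod 12 = 7; d_q = d mod (q−1) = 13.
m₁ = c^(d_p) mod p: c ≡ 1 (mod 13), and 1^7 mod 13 = 1.
m₂ = c^(d_q) mod q: c ≡ 27 (mod 31), and 27^13 mod 31 = 29.
h = q_inv·(m₁ − m₂) mod p = 8·(1 − 29) mod 13 = 10.
m = m₂ + h·q = 29 + 10·31 = 339.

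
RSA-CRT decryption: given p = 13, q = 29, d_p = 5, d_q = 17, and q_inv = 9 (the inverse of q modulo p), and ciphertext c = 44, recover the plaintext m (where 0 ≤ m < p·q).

18

m₁ = c^(d_p) mod p: c ≡ 5 (mod 13), and 5^5 mod 13 = 5.
m₂ = c^(d_q) mod q: c ≡ 15 (mod 29), and 15^17 mod 29 = 18.
h = q_inv·(m₁ − m₂) mod p = 9·(5 − 18) mod 13 = 0.
m = m₂ + h·q = 18 + 0·29 = 18.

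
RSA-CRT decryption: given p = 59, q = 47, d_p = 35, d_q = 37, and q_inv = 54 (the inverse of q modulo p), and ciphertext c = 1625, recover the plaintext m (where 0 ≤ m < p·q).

1005

m₁ = c^(d_p) mod p: c ≡ 32 (mod 59), and 32^35 mod 59 = 2.
m₂ = c^(d_q) mod q: c ≡ 27 (mod 47), and 27^37 mod 47 = 18.
h = q_inv·(m₁ − m₂) mod p = 54·(2 − 18) mod 59 = 21.
m = m₂ + h·q = 18 + 21·47 = 1005.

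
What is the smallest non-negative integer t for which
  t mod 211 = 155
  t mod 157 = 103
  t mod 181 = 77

1702925

From t ≡ 155 (mod 211) write t = 155 + 211s. Substituting into t ≡ 103 (mod 157) gives 211s ≡ 105 (mod 157), and since 54⁻¹ ≡ 32 (mod 157), s ≡ 63. Hence t ≡ 155 + 211·63 = 13448 (mod 33127).
From t ≡ 13448 (mod 33127) write t = 13448 + 33127s. Substituting into t ≡ 77 (mod 181) gives 33127s ≡ 23 (mod 181), and since 4⁻¹ ≡ 136 (mod 181), s ≡ 51. Hence t ≡ 13448 + 33127·51 = 1702925 (mod 5995987).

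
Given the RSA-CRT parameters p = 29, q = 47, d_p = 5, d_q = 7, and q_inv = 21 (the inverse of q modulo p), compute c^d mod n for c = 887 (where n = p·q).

278

m₁ = c^(d_p) mod p: c ≡ 17 (mod 29), and 17^5 mod 29 = 17.
m₂ = c^(d_q) mod q: c ≡ 41 (mod 47), and 41^7 mod 47 = 43.
h = q_inv·(m₁ − m₂) mod p = 21·(17 − 43) mod 29 = 5.
m = m₂ + h·q = 43 + 5·47 = 278.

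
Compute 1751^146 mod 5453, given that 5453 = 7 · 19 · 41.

Mod 7: 1751 ≡ 1; by Fermat, exponent reduces to 146 mod 6 = 2; 1^2 ≡ 1 (mod 7).
Mod 19: 1751 ≡ 3; by Fermat, exponent reduces to 146 mod 18 = 2; 3^2 ≡ 9 (mod 19).
Mod 41: 1751 ≡ 29; by Fermat, exponent reduces to 146 mod 40 = 26; 29^26 ≡ 5 (mod 41).
Combine by CRT: x ≡ 1 (mod 7), x ≡ 9 (mod 19), x ≡ 5 (mod 41) ⇒ x ≡ 4474 (mod 5453).

4474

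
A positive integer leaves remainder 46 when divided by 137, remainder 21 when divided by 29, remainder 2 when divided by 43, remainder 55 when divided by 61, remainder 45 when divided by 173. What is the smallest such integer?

573703164

The moduli are pairwise coprime; N = 137·29·43·61·173 = 1802863967.
N/137 = 13159591; 13159591 ≡ 56 (mod 137); 56·115 ≡ 1, so inverse 115.
N/29 = 62167723; 62167723 ≡ 17 (mod 29); 17·12 ≡ 1, so inverse 12.
N/43 = 41927069; 41927069 ≡ 5 (mod 43); 5·26 ≡ 1, so inverse 26.
N/61 = 29555147; 29555147 ≡ 37 (mod 61); 37·33 ≡ 1, so inverse 33.
N/173 = 10421179; 10421179 ≡ 5 (mod 173); 5·104 ≡ 1, so inverse 104.
a ≡ 46·13159591·115 + 21·62167723·12 + 2·41927069·26 + 55·29555147·33 + 45·10421179·104 = 189874419699.
189874419699 mod 1802863967 = 573703164.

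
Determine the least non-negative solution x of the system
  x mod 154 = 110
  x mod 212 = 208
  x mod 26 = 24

gcd(154, 212) = 2 and 2 | (208 − 110), so the pair is consistent; merging gives x ≡ 15048 (mod 16324), where 16324 = lcm(154, 212).
gcd(16324, 26) = 2 and 2 | (24 − 15048), so the pair is consistent; merging gives x ≡ 210936 (mod 212212), where 212212 = lcm(16324, 26).
The solution is unique modulo lcm(154, 212, 26) = 212212.

210936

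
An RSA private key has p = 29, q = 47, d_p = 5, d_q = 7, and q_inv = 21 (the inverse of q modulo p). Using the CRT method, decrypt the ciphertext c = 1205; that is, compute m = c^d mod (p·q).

1125

m₁ = c^(d_p) mod p: c ≡ 16 (mod 29), and 16^5 mod 29 = 23.
m₂ = c^(d_q) mod q: c ≡ 30 (mod 47), and 30^7 mod 47 = 44.
h = q_inv·(m₁ − m₂) mod p = 21·(23 − 44) mod 29 = 23.
m = m₂ + h·q = 44 + 23·47 = 1125.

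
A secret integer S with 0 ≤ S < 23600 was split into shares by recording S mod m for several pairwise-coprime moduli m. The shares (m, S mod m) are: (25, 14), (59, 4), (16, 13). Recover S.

18589

From S ≡ 14 (mod 25) write S = 14 + 25t. Substituting into S ≡ 4 (mod 59) gives 25t ≡ 49 (mod 59), and since 25⁻¹ ≡ 26 (mod 59), t ≡ 35. Hence S ≡ 14 + 25·35 = 889 (mod 1475).
From S ≡ 889 (mod 1475) write S = 889 + 1475t. Substituting into S ≡ 13 (mod 16) gives 1475t ≡ 4 (mod 16), and since 3⁻¹ ≡ 11 (mod 16), t ≡ 12. Hence S ≡ 889 + 1475·12 = 18589 (mod 23600).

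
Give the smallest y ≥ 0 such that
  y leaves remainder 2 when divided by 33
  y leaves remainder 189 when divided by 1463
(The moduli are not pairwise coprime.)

Combine the congruences pairwise.
gcd(33, 1463) = 11 and 11 | (189 − 2), so the pair is consistent; merging gives y ≡ 1652 (mod 4389), where 4389 = lcm(33, 1463).
The solution is unique modulo lcm(33, 1463) = 4389.

1652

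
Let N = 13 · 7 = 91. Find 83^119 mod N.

Mod 13: 83 ≡ 5; by Fermat, exponent reduces to 119 mod 12 = 11; 5^11 ≡ 8 (mod 13).
Mod 7: 83 ≡ 6; by Fermat, exponent reduces to 119 mod 6 = 5; 6^5 ≡ 6 (mod 7).
Combine by CRT: x ≡ 8 (mod 13), x ≡ 6 (mod 7) ⇒ x ≡ 34 (mod 91).

34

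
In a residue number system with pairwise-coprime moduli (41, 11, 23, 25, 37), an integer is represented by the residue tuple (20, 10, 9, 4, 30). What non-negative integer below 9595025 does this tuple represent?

7045829

The moduli are pairwise coprime; N = 41·11·23·25·37 = 9595025.
N/41 = 234025; 234025 ≡ 38 (mod 41); 38·27 ≡ 1, so inverse 27.
N/11 = 872275; 872275 ≡ 8 (mod 11); 8·7 ≡ 1, so inverse 7.
N/23 = 417175; 417175 ≡ 1 (mod 23), inverse 1.
N/25 = 383801; 383801 ≡ 1 (mod 25), inverse 1.
N/37 = 259325; 259325 ≡ 29 (mod 37); 29·23 ≡ 1, so inverse 23.
x ≡ 20·234025·27 + 10·872275·7 + 9·417175·1 + 4·383801·1 + 30·259325·23 = 371656779.
371656779 mod 9595025 = 7045829.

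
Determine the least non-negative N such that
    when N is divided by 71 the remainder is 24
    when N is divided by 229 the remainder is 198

15999

Combine the congruences pairwise.
From N ≡ 24 (mod 71) write N = 24 + 71t. Substituting into N ≡ 198 (mod 229) gives 71t ≡ 174 (mod 229), and since 71⁻¹ ≡ 100 (mod 229), t ≡ 225. Hence N ≡ 24 + 71·225 = 15999 (mod 16259).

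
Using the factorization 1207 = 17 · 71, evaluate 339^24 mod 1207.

800

Mod 17: 339 ≡ 16; by Fermat, exponent reduces to 24 mod 16 = 8; 16^8 ≡ 1 (mod 17).
Mod 71: 339 ≡ 55; 55^24 ≡ 19 (mod 71).
Combine by CRT: x ≡ 1 (mod 17), x ≡ 19 (mod 71) ⇒ x ≡ 800 (mod 1207).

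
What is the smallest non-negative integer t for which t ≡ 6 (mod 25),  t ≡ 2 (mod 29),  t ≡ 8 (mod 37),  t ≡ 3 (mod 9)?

The moduli are pairwise coprime; N = 25·29·37·9 = 241425.
N/25 = 9657; 9657 ≡ 7 (mod 25); 7·18 ≡ 1, so inverse 18.
N/29 = 8325; 8325 ≡ 2 (mod 29); 2·15 ≡ 1, so inverse 15.
N/37 = 6525; 6525 ≡ 13 (mod 37); 13·20 ≡ 1, so inverse 20.
N/9 = 26825; 26825 ≡ 5 (mod 9); 5·2 ≡ 1, so inverse 2.
t ≡ 6·9657·18 + 2·8325·15 + 8·6525·20 + 3·26825·2 = 2497656.
2497656 mod 241425 = 83406.

83406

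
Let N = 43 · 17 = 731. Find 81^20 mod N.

Mod 43: 81 ≡ 38; 38^20 ≡ 17 (mod 43).
Mod 17: 81 ≡ 13; by Fermat, exponent reduces to 20 mod 16 = 4; 13^4 ≡ 1 (mod 17).
Combine by CRT: x ≡ 17 (mod 43), x ≡ 1 (mod 17) ⇒ x ≡ 103 (mod 731).

103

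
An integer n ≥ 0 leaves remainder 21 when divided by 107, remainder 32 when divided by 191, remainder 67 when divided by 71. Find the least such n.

The moduli are pairwise coprime; M = 107·191·71 = 1451027.
M/107 = 13561; 13561 ≡ 79 (mod 107); 79·42 ≡ 1, so inverse 42.
M/191 = 7597; 7597 ≡ 148 (mod 191); 148·151 ≡ 1, so inverse 151.
M/71 = 20437; 20437 ≡ 60 (mod 71); 60·58 ≡ 1, so inverse 58.
n ≡ 21·13561·42 + 32·7597·151 + 67·20437·58 = 128087688.
128087688 mod 1451027 = 397312.

397312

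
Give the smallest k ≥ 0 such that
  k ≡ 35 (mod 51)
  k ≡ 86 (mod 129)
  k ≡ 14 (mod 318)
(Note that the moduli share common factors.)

gcd(51, 129) = 3 and 3 | (86 − 35), so the pair is consistent; merging gives k ≡ 86 (mod 2193), where 2193 = lcm(51, 129).
gcd(2193, 318) = 3 and 3 | (14 − 86), so the pair is consistent; merging gives k ≡ 131666 (mod 232458), where 232458 = lcm(2193, 318).
The solution is unique modulo lcm(51, 129, 318) = 232458.

131666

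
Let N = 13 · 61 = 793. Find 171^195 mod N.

Mod 13: 171 ≡ 2; by Fermat, exponent reduces to 195 mod 12 = 3; 2^3 ≡ 8 (mod 13).
Mod 61: 171 ≡ 49; by Fermat, exponent reduces to 195 mod 60 = 15; 49^15 ≡ 60 (mod 61).
Combine by CRT: x ≡ 8 (mod 13), x ≡ 60 (mod 61) ⇒ x ≡ 60 (mod 793).

60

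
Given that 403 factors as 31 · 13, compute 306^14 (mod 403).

Mod 31: 306 ≡ 27; 27^14 ≡ 8 (mod 31).
Mod 13: 306 ≡ 7; by Fermat, exponent reduces to 14 mod 12 = 2; 7^2 ≡ 10 (mod 13).
Combine by CRT: x ≡ 8 (mod 31), x ≡ 10 (mod 13) ⇒ x ≡ 101 (mod 403).

101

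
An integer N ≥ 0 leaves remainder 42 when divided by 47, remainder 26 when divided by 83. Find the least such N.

3097

From N ≡ 42 (mod 47) write N = 42 + 47t. Substituting into N ≡ 26 (mod 83) gives 47t ≡ 67 (mod 83), and since 47⁻¹ ≡ 53 (mod 83), t ≡ 65. Hence N ≡ 42 + 47·65 = 3097 (mod 3901).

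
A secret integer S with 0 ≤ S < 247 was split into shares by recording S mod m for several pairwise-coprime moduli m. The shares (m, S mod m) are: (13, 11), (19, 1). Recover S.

115

Combine the congruences pairwise.
From S ≡ 11 (mod 13) write S = 11 + 13t. Substituting into S ≡ 1 (mod 19) gives 13t ≡ 9 (mod 19), and since 13⁻¹ ≡ 3 (mod 19), t ≡ 8. Hence S ≡ 11 + 13·8 = 115 (mod 247).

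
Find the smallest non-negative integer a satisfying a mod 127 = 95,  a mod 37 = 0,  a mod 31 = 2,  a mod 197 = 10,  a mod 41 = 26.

4248118

Combine the congruences pairwise.
From a ≡ 95 (mod 127) write a = 95 + 127t. Substituting into a ≡ 0 (mod 37) gives 127t ≡ 16 (mod 37), and since 16⁻¹ ≡ 7 (mod 37), t ≡ 1. Hence a ≡ 95 + 127·1 = 222 (mod 4699).
From a ≡ 222 (mod 4699) write a = 222 + 4699t. Substituting into a ≡ 2 (mod 31) gives 4699t ≡ 28 (mod 31), and since 18⁻¹ ≡ 19 (mod 31), t ≡ 5. Hence a ≡ 222 + 4699·5 = 23717 (mod 145669).
From a ≡ 23717 (mod 145669) write a = 23717 + 145669t. Substituting into a ≡ 10 (mod 197) gives 145669t ≡ 130 (mod 197), and since 86⁻¹ ≡ 126 (mod 197), t ≡ 29. Hence a ≡ 23717 + 145669·29 = 4248118 (mod 28696793).
From a ≡ 4248118 (mod 28696793) write a = 4248118 + 28696793t. Substituting into a ≡ 26 (mod 41) gives 28696793t ≡ 0 (mod 41), and since 32⁻¹ ≡ 9 (mod 41), t ≡ 0. Hence a ≡ 4248118 + 28696793·0 = 4248118 (mod 1176568513).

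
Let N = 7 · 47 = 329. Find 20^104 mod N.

36

Mod 7: 20 ≡ 6; by Fermat, exponent reduces to 104 mod 6 = 2; 6^2 ≡ 1 (mod 7).
Mod 47: 20 ≡ 20; by Fermat, exponent reduces to 104 mod 46 = 12; 20^12 ≡ 36 (mod 47).
Combine by CRT: x ≡ 1 (mod 7), x ≡ 36 (mod 47) ⇒ x ≡ 36 (mod 329).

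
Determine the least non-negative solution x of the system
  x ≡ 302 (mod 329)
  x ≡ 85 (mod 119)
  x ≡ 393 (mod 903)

gcd(329, 119) = 7 and 7 | (85 − 302), so the pair is consistent; merging gives x ≡ 4250 (mod 5593), where 5593 = lcm(329, 119).
gcd(5593, 903) = 7 and 7 | (393 − 4250), so the pair is consistent; merging gives x ≡ 429318 (mod 721497), where 721497 = lcm(5593, 903).
The solution is unique modulo lcm(329, 119, 903) = 721497.

429318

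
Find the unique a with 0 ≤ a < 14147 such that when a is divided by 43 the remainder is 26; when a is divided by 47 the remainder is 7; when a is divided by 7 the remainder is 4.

The moduli are pairwise coprime; N = 43·47·7 = 14147.
N/43 = 329; 329 ≡ 28 (mod 43); 28·20 ≡ 1, so inverse 20.
N/47 = 301; 301 ≡ 19 (mod 47); 19·5 ≡ 1, so inverse 5.
N/7 = 2021; 2021 ≡ 5 (mod 7); 5·3 ≡ 1, so inverse 3.
a ≡ 26·329·20 + 7·301·5 + 4·2021·3 = 205867.
205867 mod 14147 = 7809.

7809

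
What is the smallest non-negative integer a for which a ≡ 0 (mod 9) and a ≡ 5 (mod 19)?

81

Combine the congruences pairwise.
From a ≡ 0 (mod 9) write a = 0 + 9t. Substituting into a ≡ 5 (mod 19) gives 9t ≡ 5 (mod 19), and since 9⁻¹ ≡ 17 (mod 19), t ≡ 9. Hence a ≡ 0 + 9·9 = 81 (mod 171).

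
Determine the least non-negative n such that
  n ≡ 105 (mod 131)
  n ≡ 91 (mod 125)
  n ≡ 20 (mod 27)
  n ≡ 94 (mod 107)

20479466

From n ≡ 105 (mod 131) write n = 105 + 131t. Substituting into n ≡ 91 (mod 125) gives 131t ≡ 111 (mod 125), and since 6⁻¹ ≡ 21 (mod 125), t ≡ 81. Hence n ≡ 105 + 131·81 = 10716 (mod 16375).
From n ≡ 10716 (mod 16375) write n = 10716 + 16375t. Substituting into n ≡ 20 (mod 27) gives 16375t ≡ 23 (mod 27), and since 13⁻¹ ≡ 25 (mod 27), t ≡ 8. Hence n ≡ 10716 + 16375·8 = 141716 (mod 442125).
From n ≡ 141716 (mod 442125) write n = 141716 + 442125t. Substituting into n ≡ 94 (mod 107) gives 442125t ≡ 46 (mod 107), and since 1⁻¹ ≡ 1 (mod 107), t ≡ 46. Hence n ≡ 141716 + 442125·46 = 20479466 (mod 47307375).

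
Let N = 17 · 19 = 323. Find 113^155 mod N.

284

Mod 17: 113 ≡ 11; by Fermat, exponent reduces to 155 mod 16 = 11; 11^11 ≡ 12 (mod 17).
Mod 19: 113 ≡ 18; by Fermat, exponent reduces to 155 mod 18 = 11; 18^11 ≡ 18 (mod 19).
Combine by CRT: x ≡ 12 (mod 17), x ≡ 18 (mod 19) ⇒ x ≡ 284 (mod 323).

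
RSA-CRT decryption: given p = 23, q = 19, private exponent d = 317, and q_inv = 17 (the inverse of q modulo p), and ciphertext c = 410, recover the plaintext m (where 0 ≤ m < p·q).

d_p = d mod (p−1) = 317 mod 22 = 9; d_q = d mod (q−1) = 11.
m₁ = c^(d_p) mod p: c ≡ 19 (mod 23), and 19^9 mod 23 = 10.
m₂ = c^(d_q) mod q: c ≡ 11 (mod 19), and 11^11 mod 19 = 7.
h = q_inv·(m₁ − m₂) mod p = 17·(10 − 7) mod 23 = 5.
m = m₂ + h·q = 7 + 5·19 = 102.

102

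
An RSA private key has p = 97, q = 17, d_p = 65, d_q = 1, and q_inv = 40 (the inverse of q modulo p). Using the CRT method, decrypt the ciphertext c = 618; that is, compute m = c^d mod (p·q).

m₁ = c^(d_p) mod p: c ≡ 36 (mod 97), and 36^65 mod 97 = 62.
m₂ = c^(d_q) mod q: c ≡ 6 (mod 17), and 6^1 mod 17 = 6.
h = q_inv·(m₁ − m₂) mod p = 40·(62 − 6) mod 97 = 9.
m = m₂ + h·q = 6 + 9·17 = 159.

159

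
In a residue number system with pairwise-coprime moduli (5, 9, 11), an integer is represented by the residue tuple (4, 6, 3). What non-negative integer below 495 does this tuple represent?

69

Combine the congruences pairwise.
From x ≡ 4 (mod 5) write x = 4 + 5t. Substituting into x ≡ 6 (mod 9) gives 5t ≡ 2 (mod 9), and since 5⁻¹ ≡ 2 (mod 9), t ≡ 4. Hence x ≡ 4 + 5·4 = 24 (mod 45).
From x ≡ 24 (mod 45) write x = 24 + 45t. Substituting into x ≡ 3 (mod 11) gives 45t ≡ 1 (mod 11), and since 1⁻¹ ≡ 1 (mod 11), t ≡ 1. Hence x ≡ 24 + 45·1 = 69 (mod 495).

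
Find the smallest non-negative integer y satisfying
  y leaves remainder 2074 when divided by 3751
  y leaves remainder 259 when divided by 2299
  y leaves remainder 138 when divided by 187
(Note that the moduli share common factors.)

gcd(3751, 2299) = 121 and 121 | (259 − 2074), so the pair is consistent; merging gives y ≡ 50837 (mod 71269), where 71269 = lcm(3751, 2299).
gcd(71269, 187) = 11 and 11 | (138 − 50837), so the pair is consistent; merging gives y ≡ 1191141 (mod 1211573), where 1211573 = lcm(71269, 187).
The solution is unique modulo lcm(3751, 2299, 187) = 1211573.

1191141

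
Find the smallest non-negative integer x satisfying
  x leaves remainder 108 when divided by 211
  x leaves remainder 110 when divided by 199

35134

From x ≡ 108 (mod 211) write x = 108 + 211t. Substituting into x ≡ 110 (mod 199) gives 211t ≡ 2 (mod 199), and since 12⁻¹ ≡ 83 (mod 199), t ≡ 166. Hence x ≡ 108 + 211·166 = 35134 (mod 41989).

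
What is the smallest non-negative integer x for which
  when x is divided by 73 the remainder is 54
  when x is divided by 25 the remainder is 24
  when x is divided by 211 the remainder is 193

336949

The moduli are pairwise coprime; N = 73·25·211 = 385075.
N/73 = 5275; 5275 ≡ 19 (mod 73); 19·50 ≡ 1, so inverse 50.
N/25 = 15403; 15403 ≡ 3 (mod 25); 3·17 ≡ 1, so inverse 17.
N/211 = 1825; 1825 ≡ 137 (mod 211); 137·134 ≡ 1, so inverse 134.
x ≡ 54·5275·50 + 24·15403·17 + 193·1825·134 = 67725074.
67725074 mod 385075 = 336949.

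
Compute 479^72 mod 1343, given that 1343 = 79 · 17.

934

Mod 79: 479 ≡ 5; 5^72 ≡ 65 (mod 79).
Mod 17: 479 ≡ 3; by Fermat, exponent reduces to 72 mod 16 = 8; 3^8 ≡ 16 (mod 17).
Combine by CRT: x ≡ 65 (mod 79), x ≡ 16 (mod 17) ⇒ x ≡ 934 (mod 1343).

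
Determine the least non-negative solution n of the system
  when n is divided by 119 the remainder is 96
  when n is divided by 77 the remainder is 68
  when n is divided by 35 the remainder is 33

453

Combine the congruences pairwise.
gcd(119, 77) = 7 and 7 | (68 − 96), so the pair is consistent; merging gives n ≡ 453 (mod 1309), where 1309 = lcm(119, 77).
gcd(1309, 35) = 7 and 7 | (33 − 453), so the pair is consistent; merging gives n ≡ 453 (mod 6545), where 6545 = lcm(1309, 35).
The solution is unique modulo lcm(119, 77, 35) = 6545.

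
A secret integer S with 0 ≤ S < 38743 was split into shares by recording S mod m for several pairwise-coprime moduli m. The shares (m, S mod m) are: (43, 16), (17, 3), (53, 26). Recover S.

29600

Combine the congruences pairwise.
From S ≡ 16 (mod 43) write S = 16 + 43t. Substituting into S ≡ 3 (mod 17) gives 43t ≡ 4 (mod 17), and since 9⁻¹ ≡ 2 (mod 17), t ≡ 8. Hence S ≡ 16 + 43·8 = 360 (mod 731).
From S ≡ 360 (mod 731) write S = 360 + 731t. Substituting into S ≡ 26 (mod 53) gives 731t ≡ 37 (mod 53), and since 42⁻¹ ≡ 24 (mod 53), t ≡ 40. Hence S ≡ 360 + 731·40 = 29600 (mod 38743).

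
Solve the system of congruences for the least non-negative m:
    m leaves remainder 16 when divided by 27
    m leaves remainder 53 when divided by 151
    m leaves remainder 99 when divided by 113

The moduli are pairwise coprime; N = 27·151·113 = 460701.
N/27 = 17063; 17063 ≡ 26 (mod 27); 26·26 ≡ 1, so inverse 26.
N/151 = 3051; 3051 ≡ 31 (mod 151); 31·39 ≡ 1, so inverse 39.
N/113 = 4077; 4077 ≡ 9 (mod 113); 9·88 ≡ 1, so inverse 88.
m ≡ 16·17063·26 + 53·3051·39 + 99·4077·88 = 48923449.
48923449 mod 460701 = 89143.

89143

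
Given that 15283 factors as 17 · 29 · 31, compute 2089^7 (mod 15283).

10905

Mod 17: 2089 ≡ 15; 15^7 ≡ 8 (mod 17).
Mod 29: 2089 ≡ 1; 1^7 ≡ 1 (mod 29).
Mod 31: 2089 ≡ 12; 12^7 ≡ 24 (mod 31).
Combine by CRT: x ≡ 8 (mod 17), x ≡ 1 (mod 29), x ≡ 24 (mod 31) ⇒ x ≡ 10905 (mod 15283).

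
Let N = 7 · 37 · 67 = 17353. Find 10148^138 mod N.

4663

Mod 7: 10148 ≡ 5; since 6 | 138, by Fermat 5^138 ≡ 1 (mod 7).
Mod 37: 10148 ≡ 10; by Fermat, exponent reduces to 138 mod 36 = 30; 10^30 ≡ 1 (mod 37).
Mod 67: 10148 ≡ 31; by Fermat, exponent reduces to 138 mod 66 = 6; 31^6 ≡ 40 (mod 67).
Combine by CRT: x ≡ 1 (mod 7), x ≡ 1 (mod 37), x ≡ 40 (mod 67) ⇒ x ≡ 4663 (mod 17353).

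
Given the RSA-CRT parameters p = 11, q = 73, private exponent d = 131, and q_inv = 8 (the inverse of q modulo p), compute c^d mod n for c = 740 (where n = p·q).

d_p = d mod (p−1) = 131 mod 10 = 1; d_q = d mod (q−1) = 59.
m₁ = c^(d_p) mod p: c ≡ 3 (mod 11), and 3^1 mod 11 = 3.
m₂ = c^(d_q) mod q: c ≡ 10 (mod 73), and 10^59 mod 73 = 51.
h = q_inv·(m₁ − m₂) mod p = 8·(3 − 51) mod 11 = 1.
m = m₂ + h·q = 51 + 1·73 = 124.

124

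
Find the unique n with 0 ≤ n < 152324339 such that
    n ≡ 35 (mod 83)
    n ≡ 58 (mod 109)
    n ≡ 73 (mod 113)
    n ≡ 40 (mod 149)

From n ≡ 35 (mod 83) write n = 35 + 83t. Substituting into n ≡ 58 (mod 109) gives 83t ≡ 23 (mod 109), and since 83⁻¹ ≡ 88 (mod 109), t ≡ 62. Hence n ≡ 35 + 83·62 = 5181 (mod 9047).
From n ≡ 5181 (mod 9047) write n = 5181 + 9047t. Substituting into n ≡ 73 (mod 113) gives 9047t ≡ 90 (mod 113), and since 7⁻¹ ≡ 97 (mod 113), t ≡ 29. Hence n ≡ 5181 + 9047·29 = 267544 (mod 1022311).
From n ≡ 267544 (mod 1022311) write n = 267544 + 1022311t. Substituting into n ≡ 40 (mod 149) gives 1022311t ≡ 100 (mod 149), and since 22⁻¹ ≡ 61 (mod 149), t ≡ 140. Hence n ≡ 267544 + 1022311·140 = 143391084 (mod 152324339).

143391084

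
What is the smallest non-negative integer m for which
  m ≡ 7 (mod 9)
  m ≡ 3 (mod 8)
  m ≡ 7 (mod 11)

403

From m ≡ 7 (mod 9) write m = 7 + 9t. Substituting into m ≡ 3 (mod 8) gives 9t ≡ 4 (mod 8), and since 1⁻¹ ≡ 1 (mod 8), t ≡ 4. Hence m ≡ 7 + 9·4 = 43 (mod 72).
From m ≡ 43 (mod 72) write m = 43 + 72t. Substituting into m ≡ 7 (mod 11) gives 72t ≡ 8 (mod 11), and since 6⁻¹ ≡ 2 (mod 11), t ≡ 5. Hence m ≡ 43 + 72·5 = 403 (mod 792).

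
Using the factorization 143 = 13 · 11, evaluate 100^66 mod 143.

Mod 13: 100 ≡ 9; by Fermat, exponent reduces to 66 mod 12 = 6; 9^6 ≡ 1 (mod 13).
Mod 11: 100 ≡ 1; by Fermat, exponent reduces to 66 mod 10 = 6; 1^6 ≡ 1 (mod 11).
Combine by CRT: x ≡ 1 (mod 13), x ≡ 1 (mod 11) ⇒ x ≡ 1 (mod 143).

1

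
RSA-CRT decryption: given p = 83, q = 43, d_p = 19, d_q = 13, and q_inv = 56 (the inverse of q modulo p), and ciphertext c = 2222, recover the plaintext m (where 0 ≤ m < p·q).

m₁ = c^(d_p) mod p: c ≡ 64 (mod 83), and 64^19 mod 83 = 77.
m₂ = c^(d_q) mod q: c ≡ 29 (mod 43), and 29^13 mod 43 = 18.
h = q_inv·(m₁ − m₂) mod p = 56·(77 − 18) mod 83 = 67.
m = m₂ + h·q = 18 + 67·43 = 2899.

2899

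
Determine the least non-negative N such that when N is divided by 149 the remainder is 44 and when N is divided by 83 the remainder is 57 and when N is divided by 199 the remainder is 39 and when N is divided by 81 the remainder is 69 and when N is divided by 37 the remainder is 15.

The moduli are pairwise coprime; M = 149·83·199·81·37 = 7375715901.
M/149 = 49501449; 49501449 ≡ 73 (mod 149); 73·49 ≡ 1, so inverse 49.
M/83 = 88864047; 88864047 ≡ 14 (mod 83); 14·6 ≡ 1, so inverse 6.
M/199 = 37063899; 37063899 ≡ 149 (mod 199); 149·195 ≡ 1, so inverse 195.
M/81 = 91058221; 91058221 ≡ 46 (mod 81); 46·37 ≡ 1, so inverse 37.
M/37 = 199343673; 199343673 ≡ 31 (mod 37); 31·6 ≡ 1, so inverse 6.
N ≡ 44·49501449·49 + 57·88864047·6 + 39·37063899·195 + 69·91058221·37 + 15·199343673·6 = 669400148796.
669400148796 mod 7375715901 = 5585717706.

5585717706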